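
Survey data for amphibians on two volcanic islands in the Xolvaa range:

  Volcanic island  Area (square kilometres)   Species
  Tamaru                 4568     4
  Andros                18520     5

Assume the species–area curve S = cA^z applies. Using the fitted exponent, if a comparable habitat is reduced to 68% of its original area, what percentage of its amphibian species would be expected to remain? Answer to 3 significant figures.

z = ln(5/4) / ln(18520/4568) = 0.2231 / 1.3998 = 0.1594
S_new/S_old = (A_new/A_old)^z = 0.68^0.1594 = exp(0.1594 × -0.3857) = 0.9404

94.0%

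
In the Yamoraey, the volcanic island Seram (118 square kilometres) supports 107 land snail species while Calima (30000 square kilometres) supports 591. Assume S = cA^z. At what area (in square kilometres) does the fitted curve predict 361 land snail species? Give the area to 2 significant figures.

z = ln(591/107) / ln(30000/118) = 1.7090 / 5.5383 = 0.3086
c = 107 / 118^0.3086 = 107 / 4.358 = 24.55
A = (361/24.55)^(1/0.3086) ⇒ ln A = ln(14.7)/0.3086 = 8.7115
A = e^8.7115 ≈ 6072 square kilometres

6100 square kilometres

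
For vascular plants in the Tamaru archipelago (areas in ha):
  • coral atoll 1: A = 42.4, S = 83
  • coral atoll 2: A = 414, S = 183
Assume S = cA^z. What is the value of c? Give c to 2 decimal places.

22.62

z = ln(S₂/S₁) / ln(A₂/A₁) = ln(183/83) / ln(414/42.4) = 0.7906 / 2.2787 = 0.3470
c = S₁ / A₁^z = 83 / 42.4^0.3470 = 83 / 3.67 = 22.62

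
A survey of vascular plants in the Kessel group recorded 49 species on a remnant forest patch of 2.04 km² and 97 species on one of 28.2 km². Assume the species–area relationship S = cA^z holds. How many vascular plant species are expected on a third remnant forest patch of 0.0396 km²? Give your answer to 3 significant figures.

z = ln(97/49) / ln(28.2/2.04) = 0.6829 / 2.6264 = 0.2600
c = 49 / 2.04^0.2600 = 49 / 1.204 = 40.71
S₃ = 40.71 × 0.0396^0.2600 = 40.71 × 0.4319 ≈ 17.58

17.6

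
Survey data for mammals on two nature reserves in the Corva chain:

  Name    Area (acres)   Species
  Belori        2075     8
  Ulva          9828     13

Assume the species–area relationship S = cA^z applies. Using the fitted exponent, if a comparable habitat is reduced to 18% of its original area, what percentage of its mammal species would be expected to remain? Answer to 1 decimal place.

58.5%

z = ln(13/8) / ln(9828/2075) = 0.4855 / 1.5553 = 0.3122
S_new/S_old = (A_new/A_old)^z = 0.18^0.3122 = exp(0.3122 × -1.7148) = 0.5855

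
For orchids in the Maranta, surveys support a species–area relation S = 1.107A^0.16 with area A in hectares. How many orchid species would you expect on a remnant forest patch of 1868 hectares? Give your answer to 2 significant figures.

3.7

S = 1.107 × 1868^0.16
ln S = ln 1.107 + 0.16 × ln 1868 = 0.1017 + 0.16 × 7.5326 = 1.3069
S = e^1.3069 ≈ 3.695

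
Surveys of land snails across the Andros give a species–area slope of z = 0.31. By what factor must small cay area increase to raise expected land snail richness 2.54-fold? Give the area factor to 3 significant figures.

20.2

(A₂/A₁)^0.31 = 2.54, so A₂/A₁ = 2.54^(1/0.31) = 2.54^3.226
ln(A₂/A₁) = ln 2.54 / 0.31 = 0.9322 / 0.31 = 3.0070
A₂/A₁ = e^3.0070 ≈ 20.23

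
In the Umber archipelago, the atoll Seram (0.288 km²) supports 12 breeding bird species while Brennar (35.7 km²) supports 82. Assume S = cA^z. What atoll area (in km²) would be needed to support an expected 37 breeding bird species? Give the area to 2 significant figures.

z = ln(82/12) / ln(35.7/0.288) = 1.9218 / 4.8199 = 0.3987
c = 12 / 0.288^0.3987 = 12 / 0.6088 = 19.71
A = (37/19.71)^(1/0.3987) ⇒ ln A = ln(1.877)/0.3987 = 1.5793
A = e^1.5793 ≈ 4.851 km²

4.9 km²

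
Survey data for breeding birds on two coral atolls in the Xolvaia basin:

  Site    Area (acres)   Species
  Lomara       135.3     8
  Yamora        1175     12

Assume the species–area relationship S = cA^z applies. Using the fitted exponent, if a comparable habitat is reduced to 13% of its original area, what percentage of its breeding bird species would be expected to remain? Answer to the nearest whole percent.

68%

z = ln(12/8) / ln(1175/135.3) = 0.4055 / 2.1615 = 0.1876
S_new/S_old = (A_new/A_old)^z = 0.13^0.1876 = exp(0.1876 × -2.0402) = 0.682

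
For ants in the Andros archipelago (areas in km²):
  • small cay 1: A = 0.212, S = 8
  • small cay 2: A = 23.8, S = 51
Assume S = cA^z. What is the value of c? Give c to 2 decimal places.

14.70

z = ln(S₂/S₁) / ln(A₂/A₁) = ln(51/8) / ln(23.8/0.212) = 1.8524 / 4.7209 = 0.3924
c = S₁ / A₁^z = 8 / 0.212^0.3924 = 8 / 0.5441 = 14.7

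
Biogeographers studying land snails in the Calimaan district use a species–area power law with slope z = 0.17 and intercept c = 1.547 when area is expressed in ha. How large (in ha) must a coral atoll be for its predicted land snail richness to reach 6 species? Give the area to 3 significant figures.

2900 ha

6 = 1.547 × A^0.17  ⇒  A^0.17 = 6/1.547 = 3.878
ln A = ln(3.878) / 0.17 = 1.3554 / 0.17 = 7.9732
A = e^7.9732 ≈ 2902 ha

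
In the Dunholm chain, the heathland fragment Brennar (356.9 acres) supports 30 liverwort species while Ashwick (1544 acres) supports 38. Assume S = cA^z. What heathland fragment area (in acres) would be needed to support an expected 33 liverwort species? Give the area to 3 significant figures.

z = ln(38/30) / ln(1544/356.9) = 0.2364 / 1.4647 = 0.1614
c = 30 / 356.9^0.1614 = 30 / 2.582 = 11.62
A = (33/11.62)^(1/0.1614) ⇒ ln A = ln(2.84)/0.1614 = 6.4680
A = e^6.4680 ≈ 644.2 acres

644 acres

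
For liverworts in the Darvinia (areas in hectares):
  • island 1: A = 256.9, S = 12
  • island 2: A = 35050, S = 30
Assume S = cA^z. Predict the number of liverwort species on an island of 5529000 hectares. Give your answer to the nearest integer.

z = ln(30/12) / ln(35050/256.9) = 0.9163 / 4.9158 = 0.1864
c = 12 / 256.9^0.1864 = 12 / 2.813 = 4.266
S₃ = 4.266 × 5529000^0.1864 = 4.266 × 18.06 ≈ 77.06

77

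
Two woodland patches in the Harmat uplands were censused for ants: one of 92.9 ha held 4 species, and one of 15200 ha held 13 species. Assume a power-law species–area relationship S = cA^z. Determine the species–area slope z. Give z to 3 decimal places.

0.231

Taking logs: ln S = ln c + z ln A, so z = (ln S₂ − ln S₁)/(ln A₂ − ln A₁).
z = ln(13/4) / ln(15200/92.9) = ln(3.25) / ln(163.6) = 1.1787 / 5.0975 = 0.2312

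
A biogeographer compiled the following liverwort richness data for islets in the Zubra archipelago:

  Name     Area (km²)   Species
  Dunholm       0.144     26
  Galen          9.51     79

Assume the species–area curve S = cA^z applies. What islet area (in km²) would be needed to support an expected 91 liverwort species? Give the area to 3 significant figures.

z = ln(79/26) / ln(9.51/0.144) = 1.1114 / 4.1903 = 0.2652
c = 26 / 0.144^0.2652 = 26 / 0.5981 = 43.47
A = (91/43.47)^(1/0.2652) ⇒ ln A = ln(2.093)/0.2652 = 2.7855
A = e^2.7855 ≈ 16.21 km²

16.2 km²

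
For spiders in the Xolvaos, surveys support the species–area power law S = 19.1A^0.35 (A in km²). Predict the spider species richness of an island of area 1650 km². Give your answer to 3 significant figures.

255

S = 19.1 × 1650^0.35
ln S = ln 19.1 + 0.35 × ln 1650 = 2.9497 + 0.35 × 7.4085 = 5.5427
S = e^5.5427 ≈ 255.4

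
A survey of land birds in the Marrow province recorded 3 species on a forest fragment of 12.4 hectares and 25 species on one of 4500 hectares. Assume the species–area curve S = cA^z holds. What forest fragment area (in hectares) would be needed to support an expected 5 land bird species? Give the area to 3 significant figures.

51.3 hectares

z = ln(25/3) / ln(4500/12.4) = 2.1203 / 5.8941 = 0.3597
c = 3 / 12.4^0.3597 = 3 / 2.474 = 1.213
A = (5/1.213)^(1/0.3597) ⇒ ln A = ln(4.123)/0.3597 = 3.9377
A = e^3.9377 ≈ 51.3 hectares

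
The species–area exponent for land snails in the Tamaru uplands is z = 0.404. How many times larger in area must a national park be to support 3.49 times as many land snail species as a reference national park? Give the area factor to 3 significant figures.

(A₂/A₁)^0.404 = 3.49, so A₂/A₁ = 3.49^(1/0.404) = 3.49^2.475
ln(A₂/A₁) = ln 3.49 / 0.404 = 1.2499 / 0.404 = 3.0938
A₂/A₁ = e^3.0938 ≈ 22.06

22.1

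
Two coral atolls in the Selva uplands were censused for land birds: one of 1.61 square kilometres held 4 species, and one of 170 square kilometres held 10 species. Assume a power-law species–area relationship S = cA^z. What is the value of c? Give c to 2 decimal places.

3.64

z = ln(S₂/S₁) / ln(A₂/A₁) = ln(10/4) / ln(170/1.61) = 0.9163 / 4.6596 = 0.1966
c = S₁ / A₁^z = 4 / 1.61^0.1966 = 4 / 1.098 = 3.642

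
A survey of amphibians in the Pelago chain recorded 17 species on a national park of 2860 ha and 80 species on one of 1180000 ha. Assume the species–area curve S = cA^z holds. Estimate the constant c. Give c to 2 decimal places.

2.20

z = ln(S₂/S₁) / ln(A₂/A₁) = ln(80/17) / ln(1180000/2860) = 1.5488 / 6.0224 = 0.2572
c = S₁ / A₁^z = 17 / 2860^0.2572 = 17 / 7.743 = 2.196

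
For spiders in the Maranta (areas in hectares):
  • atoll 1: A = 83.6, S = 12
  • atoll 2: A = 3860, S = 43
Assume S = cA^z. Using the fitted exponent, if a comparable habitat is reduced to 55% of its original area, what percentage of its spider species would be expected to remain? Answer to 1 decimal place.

81.9%

z = ln(43/12) / ln(3860/83.6) = 1.2763 / 3.8324 = 0.3330
S_new/S_old = (A_new/A_old)^z = 0.55^0.3330 = exp(0.3330 × -0.5978) = 0.8195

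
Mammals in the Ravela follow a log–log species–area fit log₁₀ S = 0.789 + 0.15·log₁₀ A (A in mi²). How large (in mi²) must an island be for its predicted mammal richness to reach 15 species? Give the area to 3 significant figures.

15 = 6.152 × A^0.15  ⇒  A^0.15 = 15/6.152 = 2.438
ln A = ln(2.438) / 0.15 = 0.8913 / 0.15 = 5.9421
A = e^5.9421 ≈ 380.7 mi²

381 mi²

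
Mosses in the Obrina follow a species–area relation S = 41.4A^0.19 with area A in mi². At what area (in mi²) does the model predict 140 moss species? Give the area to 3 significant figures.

140 = 41.4 × A^0.19  ⇒  A^0.19 = 140/41.4 = 3.382
ln A = ln(3.382) / 0.19 = 1.2184 / 0.19 = 6.4124
A = e^6.4124 ≈ 609.4 mi²

609 mi²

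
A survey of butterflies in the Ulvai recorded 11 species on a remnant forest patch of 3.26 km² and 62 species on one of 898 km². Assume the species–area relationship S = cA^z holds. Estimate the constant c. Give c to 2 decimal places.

7.65

z = ln(S₂/S₁) / ln(A₂/A₁) = ln(62/11) / ln(898/3.26) = 1.7292 / 5.6184 = 0.3078
c = S₁ / A₁^z = 11 / 3.26^0.3078 = 11 / 1.439 = 7.646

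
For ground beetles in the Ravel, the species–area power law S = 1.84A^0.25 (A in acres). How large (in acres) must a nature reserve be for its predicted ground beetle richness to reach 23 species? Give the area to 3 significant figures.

24400 acres

23 = 1.84 × A^0.25  ⇒  A^0.25 = 23/1.84 = 12.5
ln A = ln(12.5) / 0.25 = 2.5257 / 0.25 = 10.1029
A = e^10.1029 ≈ 24414 acres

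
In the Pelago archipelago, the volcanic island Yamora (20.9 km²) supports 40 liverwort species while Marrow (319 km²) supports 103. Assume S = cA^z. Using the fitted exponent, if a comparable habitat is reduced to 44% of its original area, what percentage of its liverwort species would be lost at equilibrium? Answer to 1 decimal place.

24.8%

z = ln(103/40) / ln(319/20.9) = 0.9458 / 2.7254 = 0.3470
S_new/S_old = (A_new/A_old)^z = 0.44^0.3470 = exp(0.3470 × -0.8210) = 0.7521
Fraction lost = 1 − 0.7521 = 0.2479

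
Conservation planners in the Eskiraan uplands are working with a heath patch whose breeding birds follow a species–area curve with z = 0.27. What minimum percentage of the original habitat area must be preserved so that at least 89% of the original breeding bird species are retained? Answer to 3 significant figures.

Need (A_new/A_old)^0.27 = 0.89, so A_new/A_old = 0.89^(1/0.27) = 0.89^3.704
ln(A_new/A_old) = ln 0.89 / 0.27 = -0.1165 / 0.27 = -0.4316
A_new/A_old = e^-0.4316 ≈ 0.6495

64.9%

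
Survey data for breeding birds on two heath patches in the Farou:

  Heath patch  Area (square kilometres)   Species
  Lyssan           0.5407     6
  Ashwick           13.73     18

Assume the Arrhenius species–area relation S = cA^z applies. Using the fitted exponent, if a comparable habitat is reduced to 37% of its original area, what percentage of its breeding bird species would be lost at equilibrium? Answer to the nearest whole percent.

z = ln(18/6) / ln(13.73/0.5407) = 1.0986 / 3.2345 = 0.3397
S_new/S_old = (A_new/A_old)^z = 0.37^0.3397 = exp(0.3397 × -0.9943) = 0.7134
Fraction lost = 1 − 0.7134 = 0.2866

29%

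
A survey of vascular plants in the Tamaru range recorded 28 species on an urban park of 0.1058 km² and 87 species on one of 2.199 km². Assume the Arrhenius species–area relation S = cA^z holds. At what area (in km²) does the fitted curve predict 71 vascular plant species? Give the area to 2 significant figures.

z = ln(87/28) / ln(2.199/0.1058) = 1.1337 / 3.0342 = 0.3736
c = 28 / 0.1058^0.3736 = 28 / 0.432 = 64.81
A = (71/64.81)^(1/0.3736) ⇒ ln A = ln(1.095)/0.3736 = 0.2441
A = e^0.2441 ≈ 1.276 km²

1.3 km²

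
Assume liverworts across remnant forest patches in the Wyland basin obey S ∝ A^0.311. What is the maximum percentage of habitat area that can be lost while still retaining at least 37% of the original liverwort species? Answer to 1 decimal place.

Need (A_new/A_old)^0.311 = 0.37, so A_new/A_old = 0.37^(1/0.311) = 0.37^3.215
ln(A_new/A_old) = ln 0.37 / 0.311 = -0.9943 / 0.311 = -3.1970
A_new/A_old = e^-3.1970 ≈ 0.04089
Fraction that can be lost = 1 − 0.04089 = 0.9591

95.9%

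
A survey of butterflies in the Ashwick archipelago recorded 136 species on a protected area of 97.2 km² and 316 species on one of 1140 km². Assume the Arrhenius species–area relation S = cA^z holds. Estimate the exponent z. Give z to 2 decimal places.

0.34

Taking logs: ln S = ln c + z ln A, so z = (ln S₂ − ln S₁)/(ln A₂ − ln A₁).
z = ln(316/136) / ln(1140/97.2) = ln(2.324) / ln(11.73) = 0.8431 / 2.4620 = 0.3424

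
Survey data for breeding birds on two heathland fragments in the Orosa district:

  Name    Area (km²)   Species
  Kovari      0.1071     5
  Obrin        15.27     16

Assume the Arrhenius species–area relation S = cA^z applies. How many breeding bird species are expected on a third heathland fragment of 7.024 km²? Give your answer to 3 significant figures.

13.3

z = ln(16/5) / ln(15.27/0.1071) = 1.1632 / 4.9599 = 0.2345
c = 5 / 0.1071^0.2345 = 5 / 0.5922 = 8.443
S₃ = 8.443 × 7.024^0.2345 = 8.443 × 1.58 ≈ 13.34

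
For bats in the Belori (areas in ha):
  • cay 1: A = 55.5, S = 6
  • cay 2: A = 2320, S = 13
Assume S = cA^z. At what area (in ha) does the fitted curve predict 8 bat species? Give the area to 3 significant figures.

z = ln(13/6) / ln(2320/55.5) = 0.7732 / 3.7329 = 0.2071
c = 6 / 55.5^0.2071 = 6 / 2.298 = 2.611
A = (8/2.611)^(1/0.2071) ⇒ ln A = ln(3.064)/0.2071 = 5.4053
A = e^5.4053 ≈ 222.6 ha

223 ha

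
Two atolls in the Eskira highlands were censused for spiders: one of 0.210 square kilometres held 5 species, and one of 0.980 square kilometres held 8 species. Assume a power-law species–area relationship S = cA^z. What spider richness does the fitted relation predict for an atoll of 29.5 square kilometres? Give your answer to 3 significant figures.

z = ln(8/5) / ln(0.98/0.21) = 0.4700 / 1.5404 = 0.3051
c = 5 / 0.21^0.3051 = 5 / 0.6212 = 8.049
S₃ = 8.049 × 29.5^0.3051 = 8.049 × 2.808 ≈ 22.61

22.6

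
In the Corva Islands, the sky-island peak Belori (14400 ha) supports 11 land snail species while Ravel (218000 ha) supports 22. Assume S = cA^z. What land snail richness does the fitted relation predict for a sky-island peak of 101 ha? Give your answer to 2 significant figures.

3.1

z = ln(22/11) / ln(218000/14400) = 0.6931 / 2.7173 = 0.2551
c = 11 / 14400^0.2551 = 11 / 11.5 = 0.9564
S₃ = 0.9564 × 101^0.2551 = 0.9564 × 3.246 ≈ 3.104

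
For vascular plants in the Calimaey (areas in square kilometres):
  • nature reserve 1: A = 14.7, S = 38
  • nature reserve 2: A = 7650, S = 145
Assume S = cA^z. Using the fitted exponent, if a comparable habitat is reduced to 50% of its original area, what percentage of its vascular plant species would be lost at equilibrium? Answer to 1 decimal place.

z = ln(145/38) / ln(7650/14.7) = 1.3391 / 6.2546 = 0.2141
S_new/S_old = (A_new/A_old)^z = 0.5^0.2141 = exp(0.2141 × -0.6931) = 0.8621
Fraction lost = 1 − 0.8621 = 0.1379

13.8%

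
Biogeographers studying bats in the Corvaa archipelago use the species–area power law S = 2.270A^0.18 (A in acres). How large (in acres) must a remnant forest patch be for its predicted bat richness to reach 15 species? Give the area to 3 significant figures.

15 = 2.27 × A^0.18  ⇒  A^0.18 = 15/2.27 = 6.608
ln A = ln(6.608) / 0.18 = 1.8883 / 0.18 = 10.4904
A = e^10.4904 ≈ 35968 acres

36000 acres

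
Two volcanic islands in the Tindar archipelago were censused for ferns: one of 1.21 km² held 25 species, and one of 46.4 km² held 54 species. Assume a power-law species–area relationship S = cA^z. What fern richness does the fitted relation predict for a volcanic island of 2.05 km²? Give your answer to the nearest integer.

28

z = ln(54/25) / ln(46.4/1.21) = 0.7701 / 3.6467 = 0.2112
c = 25 / 1.21^0.2112 = 25 / 1.041 = 24.01
S₃ = 24.01 × 2.05^0.2112 = 24.01 × 1.164 ≈ 27.94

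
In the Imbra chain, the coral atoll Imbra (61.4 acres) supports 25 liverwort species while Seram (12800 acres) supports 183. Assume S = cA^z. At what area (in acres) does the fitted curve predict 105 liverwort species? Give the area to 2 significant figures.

z = ln(183/25) / ln(12800/61.4) = 1.9906 / 5.3398 = 0.3728
c = 25 / 61.4^0.3728 = 25 / 4.641 = 5.387
A = (105/5.387)^(1/0.3728) ⇒ ln A = ln(19.49)/0.3728 = 7.9670
A = e^7.9670 ≈ 2884 acres

2900 acres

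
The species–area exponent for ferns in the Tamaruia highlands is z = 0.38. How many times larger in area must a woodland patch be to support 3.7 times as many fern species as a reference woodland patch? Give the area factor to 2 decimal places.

31.28

(A₂/A₁)^0.38 = 3.7, so A₂/A₁ = 3.7^(1/0.38) = 3.7^2.632
ln(A₂/A₁) = ln 3.7 / 0.38 = 1.3083 / 0.38 = 3.4430
A₂/A₁ = e^3.4430 ≈ 31.28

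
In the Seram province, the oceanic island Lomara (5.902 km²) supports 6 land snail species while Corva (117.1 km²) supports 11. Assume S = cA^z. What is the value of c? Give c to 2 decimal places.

z = ln(S₂/S₁) / ln(A₂/A₁) = ln(11/6) / ln(117.1/5.902) = 0.6061 / 2.9877 = 0.2029
c = S₁ / A₁^z = 6 / 5.902^0.2029 = 6 / 1.434 = 4.185

4.19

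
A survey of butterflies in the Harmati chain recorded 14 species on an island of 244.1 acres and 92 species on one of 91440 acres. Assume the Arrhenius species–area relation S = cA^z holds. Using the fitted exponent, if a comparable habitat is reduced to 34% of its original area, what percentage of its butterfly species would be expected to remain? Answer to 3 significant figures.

71.0%

z = ln(92/14) / ln(91440/244.1) = 1.8827 / 5.9259 = 0.3177
S_new/S_old = (A_new/A_old)^z = 0.34^0.3177 = exp(0.3177 × -1.0788) = 0.7098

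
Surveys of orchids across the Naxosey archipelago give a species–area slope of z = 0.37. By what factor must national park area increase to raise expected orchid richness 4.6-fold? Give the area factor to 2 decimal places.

(A₂/A₁)^0.37 = 4.6, so A₂/A₁ = 4.6^(1/0.37) = 4.6^2.703
ln(A₂/A₁) = ln 4.6 / 0.37 = 1.5261 / 0.37 = 4.1245
A₂/A₁ = e^4.1245 ≈ 61.84

61.84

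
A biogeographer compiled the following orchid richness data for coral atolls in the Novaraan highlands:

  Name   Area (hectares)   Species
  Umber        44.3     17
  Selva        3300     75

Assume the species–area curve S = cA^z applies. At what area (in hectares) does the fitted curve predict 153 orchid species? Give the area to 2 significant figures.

26000 hectares

z = ln(75/17) / ln(3300/44.3) = 1.4843 / 4.3107 = 0.3443
c = 17 / 44.3^0.3443 = 17 / 3.689 = 4.608
A = (153/4.608)^(1/0.3443) ⇒ ln A = ln(33.2)/0.3443 = 10.1723
A = e^10.1723 ≈ 26167 hectares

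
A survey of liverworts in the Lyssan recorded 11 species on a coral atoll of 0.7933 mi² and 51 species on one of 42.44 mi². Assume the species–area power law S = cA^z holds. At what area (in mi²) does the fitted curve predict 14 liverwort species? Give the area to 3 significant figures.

1.48 mi²

z = ln(51/11) / ln(42.44/0.7933) = 1.5339 / 3.9796 = 0.3854
c = 11 / 0.7933^0.3854 = 11 / 0.9146 = 12.03
A = (14/12.03)^(1/0.3854) ⇒ ln A = ln(1.164)/0.3854 = 0.3941
A = e^0.3941 ≈ 1.483 mi²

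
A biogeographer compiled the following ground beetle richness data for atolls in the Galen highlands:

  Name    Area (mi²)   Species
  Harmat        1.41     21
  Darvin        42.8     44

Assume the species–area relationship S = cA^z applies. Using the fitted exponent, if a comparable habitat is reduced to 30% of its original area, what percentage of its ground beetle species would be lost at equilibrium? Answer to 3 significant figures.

23.0%

z = ln(44/21) / ln(42.8/1.41) = 0.7397 / 3.4129 = 0.2167
S_new/S_old = (A_new/A_old)^z = 0.3^0.2167 = exp(0.2167 × -1.2040) = 0.7703
Fraction lost = 1 − 0.7703 = 0.2297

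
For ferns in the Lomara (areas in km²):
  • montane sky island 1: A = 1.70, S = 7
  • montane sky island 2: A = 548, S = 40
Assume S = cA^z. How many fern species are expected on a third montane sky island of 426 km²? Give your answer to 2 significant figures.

z = ln(40/7) / ln(548/1.7) = 1.7430 / 5.7756 = 0.3018
c = 7 / 1.7^0.3018 = 7 / 1.174 = 5.964
S₃ = 5.964 × 426^0.3018 = 5.964 × 6.216 ≈ 37.07

37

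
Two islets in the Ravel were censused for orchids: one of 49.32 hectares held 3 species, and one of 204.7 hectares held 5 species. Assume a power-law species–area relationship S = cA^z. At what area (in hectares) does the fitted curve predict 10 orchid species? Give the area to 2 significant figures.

1400 hectares

z = ln(5/3) / ln(204.7/49.32) = 0.5108 / 1.4232 = 0.3589
c = 3 / 49.32^0.3589 = 3 / 4.052 = 0.7404
A = (10/0.7404)^(1/0.3589) ⇒ ln A = ln(13.51)/0.3589 = 7.2527
A = e^7.2527 ≈ 1412 hectares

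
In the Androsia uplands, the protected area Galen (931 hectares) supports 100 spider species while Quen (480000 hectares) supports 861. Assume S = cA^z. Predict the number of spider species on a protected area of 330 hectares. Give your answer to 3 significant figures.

z = ln(861/100) / ln(480000/931) = 2.1529 / 6.2453 = 0.3447
c = 100 / 931^0.3447 = 100 / 10.56 = 9.474
S₃ = 9.474 × 330^0.3447 = 9.474 × 7.382 ≈ 69.94

69.9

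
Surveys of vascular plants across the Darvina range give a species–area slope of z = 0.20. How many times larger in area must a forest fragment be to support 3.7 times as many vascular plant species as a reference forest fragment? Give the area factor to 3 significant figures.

(A₂/A₁)^0.2 = 3.7, so A₂/A₁ = 3.7^(1/0.2) = 3.7^5
ln(A₂/A₁) = ln 3.7 / 0.2 = 1.3083 / 0.2 = 6.5417
A₂/A₁ = e^6.5417 ≈ 693.4

693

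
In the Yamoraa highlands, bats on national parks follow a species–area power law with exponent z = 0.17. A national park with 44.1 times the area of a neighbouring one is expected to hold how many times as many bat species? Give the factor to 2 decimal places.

1.90

S₂/S₁ = (A₂/A₁)^z = 44.1^0.17
ln(S₂/S₁) = 0.17 × ln 44.1 = 0.17 × 3.7865 = 0.6437
S₂/S₁ = e^0.6437 ≈ 1.904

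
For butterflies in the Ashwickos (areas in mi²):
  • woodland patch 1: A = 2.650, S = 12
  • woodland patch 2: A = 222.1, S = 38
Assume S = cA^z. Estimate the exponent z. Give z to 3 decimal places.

Taking logs: ln S = ln c + z ln A, so z = (ln S₂ − ln S₁)/(ln A₂ − ln A₁).
z = ln(38/12) / ln(222.1/2.65) = ln(3.167) / ln(83.81) = 1.1527 / 4.4286 = 0.2603

0.260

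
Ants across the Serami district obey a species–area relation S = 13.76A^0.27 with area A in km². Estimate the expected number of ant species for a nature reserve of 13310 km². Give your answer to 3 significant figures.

S = 13.76 × 13310^0.27
ln S = ln 13.76 + 0.27 × ln 13310 = 2.6218 + 0.27 × 9.4963 = 5.1858
S = e^5.1858 ≈ 178.7

179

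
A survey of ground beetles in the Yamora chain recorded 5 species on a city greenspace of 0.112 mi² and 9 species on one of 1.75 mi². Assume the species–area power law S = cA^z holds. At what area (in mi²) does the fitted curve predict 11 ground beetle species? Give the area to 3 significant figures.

z = ln(9/5) / ln(1.75/0.112) = 0.5878 / 2.7489 = 0.2138
c = 5 / 0.112^0.2138 = 5 / 0.6262 = 7.985
A = (11/7.985)^(1/0.2138) ⇒ ln A = ln(1.378)/0.2138 = 1.4981
A = e^1.4981 ≈ 4.473 mi²

4.47 mi²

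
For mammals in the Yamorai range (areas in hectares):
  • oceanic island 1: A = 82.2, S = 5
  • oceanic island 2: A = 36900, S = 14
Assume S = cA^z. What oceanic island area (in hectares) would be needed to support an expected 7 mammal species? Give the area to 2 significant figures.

z = ln(14/5) / ln(36900/82.2) = 1.0296 / 6.1068 = 0.1686
c = 5 / 82.2^0.1686 = 5 / 2.103 = 2.377
A = (7/2.377)^(1/0.1686) ⇒ ln A = ln(2.944)/0.1686 = 6.4048
A = e^6.4048 ≈ 604.8 hectares

600 hectares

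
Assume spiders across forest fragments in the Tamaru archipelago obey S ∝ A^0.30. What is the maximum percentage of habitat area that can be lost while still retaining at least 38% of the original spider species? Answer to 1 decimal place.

Need (A_new/A_old)^0.3 = 0.38, so A_new/A_old = 0.38^(1/0.3) = 0.38^3.333
ln(A_new/A_old) = ln 0.38 / 0.3 = -0.9676 / 0.3 = -3.2253
A_new/A_old = e^-3.2253 ≈ 0.03974
Fraction that can be lost = 1 − 0.03974 = 0.9603

96.0%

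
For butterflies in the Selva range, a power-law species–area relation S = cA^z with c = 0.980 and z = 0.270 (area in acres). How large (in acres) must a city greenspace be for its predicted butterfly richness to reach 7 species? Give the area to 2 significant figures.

1500 acres

7 = 0.98 × A^0.27  ⇒  A^0.27 = 7/0.98 = 7.143
ln A = ln(7.143) / 0.27 = 1.9661 / 0.27 = 7.2819
A = e^7.2819 ≈ 1454 acres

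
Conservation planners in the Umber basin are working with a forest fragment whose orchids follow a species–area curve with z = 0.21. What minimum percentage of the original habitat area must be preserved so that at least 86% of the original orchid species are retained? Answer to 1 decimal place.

48.8%

Need (A_new/A_old)^0.21 = 0.86, so A_new/A_old = 0.86^(1/0.21) = 0.86^4.762
ln(A_new/A_old) = ln 0.86 / 0.21 = -0.1508 / 0.21 = -0.7182
A_new/A_old = e^-0.7182 ≈ 0.4876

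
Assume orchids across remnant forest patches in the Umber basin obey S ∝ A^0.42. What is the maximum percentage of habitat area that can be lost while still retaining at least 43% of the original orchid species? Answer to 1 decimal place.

Need (A_new/A_old)^0.42 = 0.43, so A_new/A_old = 0.43^(1/0.42) = 0.43^2.381
ln(A_new/A_old) = ln 0.43 / 0.42 = -0.8440 / 0.42 = -2.0095
A_new/A_old = e^-2.0095 ≈ 0.1341
Fraction that can be lost = 1 − 0.1341 = 0.8659

86.6%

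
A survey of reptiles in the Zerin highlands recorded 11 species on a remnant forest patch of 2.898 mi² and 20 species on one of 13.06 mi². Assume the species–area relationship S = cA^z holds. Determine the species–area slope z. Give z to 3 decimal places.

0.397

Taking logs: ln S = ln c + z ln A, so z = (ln S₂ − ln S₁)/(ln A₂ − ln A₁).
z = ln(20/11) / ln(13.06/2.898) = ln(1.818) / ln(4.507) = 0.5978 / 1.5055 = 0.3971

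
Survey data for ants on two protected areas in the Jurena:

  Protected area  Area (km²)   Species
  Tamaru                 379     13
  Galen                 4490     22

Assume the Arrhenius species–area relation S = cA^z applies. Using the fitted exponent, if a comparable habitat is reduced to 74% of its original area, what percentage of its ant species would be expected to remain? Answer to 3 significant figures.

z = ln(22/13) / ln(4490/379) = 0.5261 / 2.4721 = 0.2128
S_new/S_old = (A_new/A_old)^z = 0.74^0.2128 = exp(0.2128 × -0.3011) = 0.9379

93.8%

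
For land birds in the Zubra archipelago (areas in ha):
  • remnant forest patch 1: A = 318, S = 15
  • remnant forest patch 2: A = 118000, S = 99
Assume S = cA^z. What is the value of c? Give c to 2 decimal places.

2.39

z = ln(S₂/S₁) / ln(A₂/A₁) = ln(99/15) / ln(118000/318) = 1.8871 / 5.9164 = 0.3190
c = S₁ / A₁^z = 15 / 318^0.3190 = 15 / 6.283 = 2.387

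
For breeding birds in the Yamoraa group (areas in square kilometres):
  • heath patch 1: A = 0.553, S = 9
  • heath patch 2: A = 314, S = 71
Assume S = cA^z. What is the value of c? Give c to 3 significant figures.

10.9

z = ln(S₂/S₁) / ln(A₂/A₁) = ln(71/9) / ln(314/0.553) = 2.0655 / 6.3418 = 0.3257
c = S₁ / A₁^z = 9 / 0.553^0.3257 = 9 / 0.8245 = 10.92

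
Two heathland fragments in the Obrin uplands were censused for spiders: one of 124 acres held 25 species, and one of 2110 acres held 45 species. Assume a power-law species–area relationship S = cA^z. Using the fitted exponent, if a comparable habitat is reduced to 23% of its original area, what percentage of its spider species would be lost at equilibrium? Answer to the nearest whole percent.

26%

z = ln(45/25) / ln(2110/124) = 0.5878 / 2.8342 = 0.2074
S_new/S_old = (A_new/A_old)^z = 0.23^0.2074 = exp(0.2074 × -1.4697) = 0.7373
Fraction lost = 1 − 0.7373 = 0.2627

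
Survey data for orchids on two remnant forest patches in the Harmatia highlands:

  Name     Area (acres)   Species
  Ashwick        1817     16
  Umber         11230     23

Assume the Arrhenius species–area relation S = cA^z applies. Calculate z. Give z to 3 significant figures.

0.199

Taking logs: ln S = ln c + z ln A, so z = (ln S₂ − ln S₁)/(ln A₂ − ln A₁).
z = ln(23/16) / ln(11230/1817) = ln(1.438) / ln(6.181) = 0.3629 / 1.8214 = 0.1992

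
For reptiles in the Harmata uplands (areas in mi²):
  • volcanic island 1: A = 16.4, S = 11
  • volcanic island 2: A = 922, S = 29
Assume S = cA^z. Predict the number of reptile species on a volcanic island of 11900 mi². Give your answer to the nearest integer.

z = ln(29/11) / ln(922/16.4) = 0.9694 / 4.0293 = 0.2406
c = 11 / 16.4^0.2406 = 11 / 1.96 = 5.612
S₃ = 5.612 × 11900^0.2406 = 5.612 × 9.562 ≈ 53.66

54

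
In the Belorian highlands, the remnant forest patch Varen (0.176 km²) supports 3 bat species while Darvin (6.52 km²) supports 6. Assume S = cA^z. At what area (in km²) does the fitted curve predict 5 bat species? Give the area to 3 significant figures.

z = ln(6/3) / ln(6.52/0.176) = 0.6931 / 3.6121 = 0.1919
c = 3 / 0.176^0.1919 = 3 / 0.7165 = 4.187
A = (5/4.187)^(1/0.1919) ⇒ ln A = ln(1.194)/0.1919 = 0.9248
A = e^0.9248 ≈ 2.521 km²

2.52 km²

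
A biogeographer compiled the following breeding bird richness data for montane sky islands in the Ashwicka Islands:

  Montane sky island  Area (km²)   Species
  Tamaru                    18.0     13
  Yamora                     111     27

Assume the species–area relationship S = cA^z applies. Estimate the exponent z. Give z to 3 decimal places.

Taking logs: ln S = ln c + z ln A, so z = (ln S₂ − ln S₁)/(ln A₂ − ln A₁).
z = ln(27/13) / ln(111/18) = ln(2.077) / ln(6.167) = 0.7309 / 1.8192 = 0.4018

0.402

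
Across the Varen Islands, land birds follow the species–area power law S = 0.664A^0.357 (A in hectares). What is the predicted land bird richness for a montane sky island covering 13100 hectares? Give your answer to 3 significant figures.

S = 0.664 × 13100^0.357 = 0.664 × 29.5 ≈ 19.59

19.6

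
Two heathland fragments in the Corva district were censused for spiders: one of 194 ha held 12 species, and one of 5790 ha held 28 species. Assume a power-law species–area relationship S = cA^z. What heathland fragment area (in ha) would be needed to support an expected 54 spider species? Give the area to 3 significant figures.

z = ln(28/12) / ln(5790/194) = 0.8473 / 3.3960 = 0.2495
c = 12 / 194^0.2495 = 12 / 3.722 = 3.224
A = (54/3.224)^(1/0.2495) ⇒ ln A = ln(16.75)/0.2495 = 11.2963
A = e^11.2963 ≈ 80524 ha

80500 ha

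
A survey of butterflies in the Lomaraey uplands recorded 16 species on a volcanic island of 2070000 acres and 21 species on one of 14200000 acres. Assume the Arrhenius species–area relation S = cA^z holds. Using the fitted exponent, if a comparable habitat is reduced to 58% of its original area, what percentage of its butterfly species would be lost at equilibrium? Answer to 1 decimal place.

z = ln(21/16) / ln(14200000/2070000) = 0.2719 / 1.9257 = 0.1412
S_new/S_old = (A_new/A_old)^z = 0.58^0.1412 = exp(0.1412 × -0.5447) = 0.926
Fraction lost = 1 − 0.926 = 0.07404

7.4%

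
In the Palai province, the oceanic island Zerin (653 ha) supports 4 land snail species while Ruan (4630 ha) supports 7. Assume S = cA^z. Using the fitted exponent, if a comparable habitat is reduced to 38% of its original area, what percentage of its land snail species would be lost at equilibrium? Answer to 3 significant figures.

z = ln(7/4) / ln(4630/653) = 0.5596 / 1.9587 = 0.2857
S_new/S_old = (A_new/A_old)^z = 0.38^0.2857 = exp(0.2857 × -0.9676) = 0.7585
Fraction lost = 1 − 0.7585 = 0.2415

24.2%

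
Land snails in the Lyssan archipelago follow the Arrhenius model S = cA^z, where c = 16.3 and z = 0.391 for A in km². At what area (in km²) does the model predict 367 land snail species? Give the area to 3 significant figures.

367 = 16.3 × A^0.391  ⇒  A^0.391 = 367/16.3 = 22.52
ln A = ln(22.52) / 0.391 = 3.1142 / 0.391 = 7.9647
A = e^7.9647 ≈ 2878 km²

2880 km²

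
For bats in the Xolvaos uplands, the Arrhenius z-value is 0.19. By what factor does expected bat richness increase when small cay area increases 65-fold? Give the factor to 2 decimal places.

2.21

S₂/S₁ = (A₂/A₁)^z = 65^0.19
ln(S₂/S₁) = 0.19 × ln 65 = 0.19 × 4.1744 = 0.7931
S₂/S₁ = e^0.7931 ≈ 2.21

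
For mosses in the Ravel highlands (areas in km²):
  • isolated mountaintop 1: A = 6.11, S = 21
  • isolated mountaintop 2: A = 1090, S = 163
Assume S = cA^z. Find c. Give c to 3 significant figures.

10.3

z = ln(S₂/S₁) / ln(A₂/A₁) = ln(163/21) / ln(1090/6.11) = 2.0492 / 5.1840 = 0.3953
c = S₁ / A₁^z = 21 / 6.11^0.3953 = 21 / 2.045 = 10.27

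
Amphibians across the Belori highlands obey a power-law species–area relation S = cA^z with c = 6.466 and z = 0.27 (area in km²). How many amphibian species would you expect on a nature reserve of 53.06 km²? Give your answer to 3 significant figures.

18.9

S = 6.466 × 53.06^0.27 = 6.466 × 2.922 ≈ 18.89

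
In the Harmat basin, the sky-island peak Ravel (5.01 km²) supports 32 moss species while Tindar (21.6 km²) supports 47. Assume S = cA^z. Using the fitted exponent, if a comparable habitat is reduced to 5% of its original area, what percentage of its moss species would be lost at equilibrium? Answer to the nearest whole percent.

55%

z = ln(47/32) / ln(21.6/5.01) = 0.3844 / 1.4613 = 0.2631
S_new/S_old = (A_new/A_old)^z = 0.05^0.2631 = exp(0.2631 × -2.9957) = 0.4547
Fraction lost = 1 − 0.4547 = 0.5453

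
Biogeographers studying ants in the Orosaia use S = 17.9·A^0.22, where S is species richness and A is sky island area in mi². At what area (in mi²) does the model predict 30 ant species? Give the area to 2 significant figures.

30 = 17.9 × A^0.22  ⇒  A^0.22 = 30/17.9 = 1.676
ln A = ln(1.676) / 0.22 = 0.5164 / 0.22 = 2.3473
A = e^2.3473 ≈ 10.46 mi²

10 mi²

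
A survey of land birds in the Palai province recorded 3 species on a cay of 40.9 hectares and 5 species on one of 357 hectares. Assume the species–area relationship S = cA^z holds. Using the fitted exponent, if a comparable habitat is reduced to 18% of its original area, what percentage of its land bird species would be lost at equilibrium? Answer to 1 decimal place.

z = ln(5/3) / ln(357/40.9) = 0.5108 / 2.1666 = 0.2358
S_new/S_old = (A_new/A_old)^z = 0.18^0.2358 = exp(0.2358 × -1.7148) = 0.6674
Fraction lost = 1 − 0.6674 = 0.3326

33.3%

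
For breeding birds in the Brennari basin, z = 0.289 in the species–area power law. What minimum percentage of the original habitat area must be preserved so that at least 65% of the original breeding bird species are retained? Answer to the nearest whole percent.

Need (A_new/A_old)^0.289 = 0.65, so A_new/A_old = 0.65^(1/0.289) = 0.65^3.46
ln(A_new/A_old) = ln 0.65 / 0.289 = -0.4308 / 0.289 = -1.4906
A_new/A_old = e^-1.4906 ≈ 0.2252

23%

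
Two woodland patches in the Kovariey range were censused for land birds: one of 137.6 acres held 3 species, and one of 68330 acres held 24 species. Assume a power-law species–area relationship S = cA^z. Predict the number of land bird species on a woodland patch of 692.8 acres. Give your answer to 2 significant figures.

5.2

z = ln(24/3) / ln(68330/137.6) = 2.0794 / 6.2078 = 0.3350
c = 3 / 137.6^0.3350 = 3 / 5.205 = 0.5764
S₃ = 0.5764 × 692.8^0.3350 = 0.5764 × 8.944 ≈ 5.155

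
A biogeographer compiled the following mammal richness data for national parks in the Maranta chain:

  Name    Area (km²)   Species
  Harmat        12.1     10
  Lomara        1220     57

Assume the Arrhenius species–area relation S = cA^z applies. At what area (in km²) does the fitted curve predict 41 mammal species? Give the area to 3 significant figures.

509 km²

z = ln(57/10) / ln(1220/12.1) = 1.7405 / 4.6134 = 0.3773
c = 10 / 12.1^0.3773 = 10 / 2.562 = 3.904
A = (41/3.904)^(1/0.3773) ⇒ ln A = ln(10.5)/0.3773 = 6.2333
A = e^6.2333 ≈ 509.4 km²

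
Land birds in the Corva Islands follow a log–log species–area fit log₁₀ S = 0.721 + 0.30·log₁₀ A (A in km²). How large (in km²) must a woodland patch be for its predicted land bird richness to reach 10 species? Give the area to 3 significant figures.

10 = 5.26 × A^0.3  ⇒  A^0.3 = 10/5.26 = 1.901
ln A = ln(1.901) / 0.3 = 0.6424 / 0.3 = 2.1414
A = e^2.1414 ≈ 8.511 km²

8.51 km²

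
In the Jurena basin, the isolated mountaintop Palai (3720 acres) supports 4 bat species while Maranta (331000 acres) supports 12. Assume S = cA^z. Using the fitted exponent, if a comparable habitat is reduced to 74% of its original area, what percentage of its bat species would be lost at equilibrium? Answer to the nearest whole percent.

z = ln(12/4) / ln(331000/3720) = 1.0986 / 4.4884 = 0.2448
S_new/S_old = (A_new/A_old)^z = 0.74^0.2448 = exp(0.2448 × -0.3011) = 0.9289
Fraction lost = 1 − 0.9289 = 0.07105

7%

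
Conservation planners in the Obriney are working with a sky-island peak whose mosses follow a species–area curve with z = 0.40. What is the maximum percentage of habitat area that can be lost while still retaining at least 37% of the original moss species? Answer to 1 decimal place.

91.7%

Need (A_new/A_old)^0.4 = 0.37, so A_new/A_old = 0.37^(1/0.4) = 0.37^2.5
ln(A_new/A_old) = ln 0.37 / 0.4 = -0.9943 / 0.4 = -2.4856
A_new/A_old = e^-2.4856 ≈ 0.08327
Fraction that can be lost = 1 − 0.08327 = 0.9167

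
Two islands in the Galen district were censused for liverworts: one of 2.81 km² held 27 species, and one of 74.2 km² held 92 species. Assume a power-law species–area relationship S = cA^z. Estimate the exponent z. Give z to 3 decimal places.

Taking logs: ln S = ln c + z ln A, so z = (ln S₂ − ln S₁)/(ln A₂ − ln A₁).
z = ln(92/27) / ln(74.2/2.81) = ln(3.407) / ln(26.41) = 1.2260 / 3.2736 = 0.3745

0.374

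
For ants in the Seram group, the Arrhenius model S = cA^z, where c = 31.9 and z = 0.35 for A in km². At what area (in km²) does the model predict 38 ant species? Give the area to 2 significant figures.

38 = 31.9 × A^0.35  ⇒  A^0.35 = 38/31.9 = 1.191
ln A = ln(1.191) / 0.35 = 0.1750 / 0.35 = 0.4999
A = e^0.4999 ≈ 1.649 km²

1.6 km²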